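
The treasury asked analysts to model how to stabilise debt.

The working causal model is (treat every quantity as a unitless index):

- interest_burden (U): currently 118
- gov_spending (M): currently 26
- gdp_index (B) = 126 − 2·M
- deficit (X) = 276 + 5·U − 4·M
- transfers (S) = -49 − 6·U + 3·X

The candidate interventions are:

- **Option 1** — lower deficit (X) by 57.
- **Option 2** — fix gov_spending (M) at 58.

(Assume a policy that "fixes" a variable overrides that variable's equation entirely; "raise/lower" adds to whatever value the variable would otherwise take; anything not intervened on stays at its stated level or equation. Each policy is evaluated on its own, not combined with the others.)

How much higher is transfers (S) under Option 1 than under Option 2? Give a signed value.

Option 1 (X − 57):
  U = 118
  M = 26
  X = 276 + 5·118 − 4·26 (−57 from intervention) = 705
  S = -49 − 6·118 + 3·705 = 1358
Option 2 (M := 58):
  U = 118
  M = 58
  X = 276 + 5·118 − 4·58 = 634
  S = -49 − 6·118 + 3·634 = 1145
S: 1358 − 1145 = 213

213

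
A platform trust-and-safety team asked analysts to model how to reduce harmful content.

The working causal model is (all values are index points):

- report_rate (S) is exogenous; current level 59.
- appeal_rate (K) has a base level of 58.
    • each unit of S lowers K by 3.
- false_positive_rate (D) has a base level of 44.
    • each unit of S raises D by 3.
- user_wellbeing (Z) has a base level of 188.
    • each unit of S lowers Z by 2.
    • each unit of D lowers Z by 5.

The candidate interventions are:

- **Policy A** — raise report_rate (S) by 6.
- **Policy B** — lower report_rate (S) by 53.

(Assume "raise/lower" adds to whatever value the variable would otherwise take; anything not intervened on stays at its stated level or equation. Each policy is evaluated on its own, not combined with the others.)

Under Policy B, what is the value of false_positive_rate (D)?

62

Policy B (S − 53):
  S = 59 − 53 = 6
  D = 44 + 3·6 = 62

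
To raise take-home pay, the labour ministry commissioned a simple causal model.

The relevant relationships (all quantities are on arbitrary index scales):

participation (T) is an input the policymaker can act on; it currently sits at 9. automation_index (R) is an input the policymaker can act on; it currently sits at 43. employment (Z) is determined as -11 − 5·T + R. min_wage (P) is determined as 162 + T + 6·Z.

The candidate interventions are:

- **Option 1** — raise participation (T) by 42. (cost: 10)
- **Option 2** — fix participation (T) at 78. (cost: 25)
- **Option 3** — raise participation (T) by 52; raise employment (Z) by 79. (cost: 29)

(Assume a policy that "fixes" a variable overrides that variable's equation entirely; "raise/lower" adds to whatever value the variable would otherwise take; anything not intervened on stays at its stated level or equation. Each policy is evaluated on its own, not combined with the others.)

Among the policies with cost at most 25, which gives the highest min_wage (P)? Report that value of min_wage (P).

Option 1 (T + 42):
  T = 9 + 42 = 51
  R = 43
  Z = -11 − 5·51 + 43 = -223
  P = 162 + 51 + 6·(-223) = -1125
Option 2 (T := 78):
  T = 78
  R = 43
  Z = -11 − 5·78 + 43 = -358
  P = 162 + 78 + 6·(-358) = -1908
Comparing — Option 1: P=-1125, Option 2: P=-1908. Highest is -1125 (Option 1).

-1125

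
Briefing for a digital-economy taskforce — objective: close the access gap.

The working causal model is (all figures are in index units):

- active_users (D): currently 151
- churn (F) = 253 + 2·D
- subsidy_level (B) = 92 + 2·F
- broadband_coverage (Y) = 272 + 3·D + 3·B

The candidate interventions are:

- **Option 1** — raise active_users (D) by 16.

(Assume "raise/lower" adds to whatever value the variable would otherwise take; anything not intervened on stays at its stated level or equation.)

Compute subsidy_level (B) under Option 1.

1266

Option 1 (D + 16):
  D = 151 + 16 = 167
  F = 253 + 2·167 = 587
  B = 92 + 2·587 = 1266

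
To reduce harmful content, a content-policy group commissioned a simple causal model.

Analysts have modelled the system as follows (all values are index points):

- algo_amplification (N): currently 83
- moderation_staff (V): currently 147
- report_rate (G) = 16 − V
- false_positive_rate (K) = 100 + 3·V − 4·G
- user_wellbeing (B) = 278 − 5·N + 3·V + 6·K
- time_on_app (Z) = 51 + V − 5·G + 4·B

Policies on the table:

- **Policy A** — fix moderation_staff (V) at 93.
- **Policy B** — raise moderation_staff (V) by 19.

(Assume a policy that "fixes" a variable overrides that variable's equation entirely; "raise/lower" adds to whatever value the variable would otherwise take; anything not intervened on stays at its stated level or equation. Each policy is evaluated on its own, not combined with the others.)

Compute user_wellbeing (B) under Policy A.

Policy A (V := 93):
  N = 83
  V = 93
  G = 16 − 93 = -77
  K = 100 + 3·93 − 4·(-77) = 687
  B = 278 − 5·83 + 3·93 + 6·687 = 4264

4264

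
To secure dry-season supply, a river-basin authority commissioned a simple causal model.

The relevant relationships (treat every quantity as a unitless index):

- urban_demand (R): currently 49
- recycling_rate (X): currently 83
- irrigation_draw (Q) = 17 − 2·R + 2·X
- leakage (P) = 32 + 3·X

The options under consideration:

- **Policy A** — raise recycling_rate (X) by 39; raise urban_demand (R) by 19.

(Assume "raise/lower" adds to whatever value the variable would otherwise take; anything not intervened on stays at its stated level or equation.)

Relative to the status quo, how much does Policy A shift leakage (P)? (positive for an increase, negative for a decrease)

Baseline:
  X = 83
  P = 32 + 3·83 = 281
Policy A (X + 39, R + 19):
  X = 83 + 39 = 122
  P = 32 + 3·122 = 398
Change in P: 398 − 281 = 117

117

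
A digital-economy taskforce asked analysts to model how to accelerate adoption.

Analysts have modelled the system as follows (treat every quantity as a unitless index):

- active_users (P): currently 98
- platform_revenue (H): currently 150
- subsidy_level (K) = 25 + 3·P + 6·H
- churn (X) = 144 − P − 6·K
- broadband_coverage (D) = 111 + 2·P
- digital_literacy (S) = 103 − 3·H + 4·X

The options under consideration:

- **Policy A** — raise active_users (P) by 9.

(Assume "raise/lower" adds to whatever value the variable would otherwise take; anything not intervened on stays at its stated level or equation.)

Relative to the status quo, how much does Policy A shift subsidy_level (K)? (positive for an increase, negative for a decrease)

Baseline:
  P = 98
  H = 150
  K = 25 + 3·98 + 6·150 = 1219
Policy A (P + 9):
  P = 98 + 9 = 107
  H = 150
  K = 25 + 3·107 + 6·150 = 1246
Change in K: 1246 − 1219 = 27

27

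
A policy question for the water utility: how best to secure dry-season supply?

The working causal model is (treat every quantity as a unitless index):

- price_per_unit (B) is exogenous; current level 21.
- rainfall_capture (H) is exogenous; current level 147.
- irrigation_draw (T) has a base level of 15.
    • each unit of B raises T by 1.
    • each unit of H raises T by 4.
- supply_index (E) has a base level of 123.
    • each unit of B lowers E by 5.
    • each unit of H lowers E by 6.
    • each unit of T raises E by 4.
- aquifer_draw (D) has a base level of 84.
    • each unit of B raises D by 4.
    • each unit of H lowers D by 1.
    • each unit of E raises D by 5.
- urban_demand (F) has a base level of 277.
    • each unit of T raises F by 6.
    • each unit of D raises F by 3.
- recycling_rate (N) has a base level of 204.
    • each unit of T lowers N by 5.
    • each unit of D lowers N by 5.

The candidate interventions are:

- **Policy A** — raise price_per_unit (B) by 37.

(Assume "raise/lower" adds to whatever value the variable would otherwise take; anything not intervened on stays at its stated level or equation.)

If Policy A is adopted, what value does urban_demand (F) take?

28675

Policy A (B + 37):
  B = 21 + 37 = 58
  H = 147
  T = 15 + 58 + 4·147 = 661
  E = 123 − 5·58 − 6·147 + 4·661 = 1595
  D = 84 + 4·58 − 147 + 5·1595 = 8144
  F = 277 + 6·661 + 3·8144 = 28675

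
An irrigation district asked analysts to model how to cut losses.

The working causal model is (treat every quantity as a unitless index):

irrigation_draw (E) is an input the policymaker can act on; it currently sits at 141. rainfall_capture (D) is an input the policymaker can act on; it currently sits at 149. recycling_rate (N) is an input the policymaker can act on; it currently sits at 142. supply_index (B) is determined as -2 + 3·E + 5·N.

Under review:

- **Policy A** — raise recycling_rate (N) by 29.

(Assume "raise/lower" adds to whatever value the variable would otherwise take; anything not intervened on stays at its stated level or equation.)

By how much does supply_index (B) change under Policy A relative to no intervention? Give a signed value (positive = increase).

Baseline:
  E = 141
  N = 142
  B = -2 + 3·141 + 5·142 = 1131
Policy A (N + 29):
  E = 141
  N = 142 + 29 = 171
  B = -2 + 3·141 + 5·171 = 1276
Change in B: 1276 − 1131 = 145

145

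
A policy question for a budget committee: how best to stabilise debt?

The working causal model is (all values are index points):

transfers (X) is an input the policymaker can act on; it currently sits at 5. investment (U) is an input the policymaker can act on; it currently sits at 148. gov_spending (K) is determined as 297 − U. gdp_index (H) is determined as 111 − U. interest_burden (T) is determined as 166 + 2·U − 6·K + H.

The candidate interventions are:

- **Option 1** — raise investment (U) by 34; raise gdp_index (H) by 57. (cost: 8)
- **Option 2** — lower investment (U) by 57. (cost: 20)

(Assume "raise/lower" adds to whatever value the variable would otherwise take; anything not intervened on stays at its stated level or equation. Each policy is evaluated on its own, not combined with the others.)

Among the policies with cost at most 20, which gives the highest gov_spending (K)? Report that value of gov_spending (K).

206

Option 1 (U + 34, H + 57):
  U = 148 + 34 = 182
  K = 297 − 182 = 115
Option 2 (U − 57):
  U = 148 − 57 = 91
  K = 297 − 91 = 206
Comparing — Option 1: K=115, Option 2: K=206. Highest is 206 (Option 2).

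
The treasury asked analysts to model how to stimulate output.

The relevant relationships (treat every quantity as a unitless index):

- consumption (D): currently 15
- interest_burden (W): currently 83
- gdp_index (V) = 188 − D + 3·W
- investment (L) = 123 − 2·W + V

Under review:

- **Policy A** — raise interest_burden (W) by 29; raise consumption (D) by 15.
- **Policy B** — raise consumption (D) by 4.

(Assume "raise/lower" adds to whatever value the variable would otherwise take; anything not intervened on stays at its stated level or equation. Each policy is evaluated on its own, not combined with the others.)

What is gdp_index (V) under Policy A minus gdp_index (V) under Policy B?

Policy A (W + 29, D + 15):
  D = 15 + 15 = 30
  W = 83 + 29 = 112
  V = 188 − 30 + 3·112 = 494
Policy B (D + 4):
  D = 15 + 4 = 19
  W = 83
  V = 188 − 19 + 3·83 = 418
V: 494 − 418 = 76

76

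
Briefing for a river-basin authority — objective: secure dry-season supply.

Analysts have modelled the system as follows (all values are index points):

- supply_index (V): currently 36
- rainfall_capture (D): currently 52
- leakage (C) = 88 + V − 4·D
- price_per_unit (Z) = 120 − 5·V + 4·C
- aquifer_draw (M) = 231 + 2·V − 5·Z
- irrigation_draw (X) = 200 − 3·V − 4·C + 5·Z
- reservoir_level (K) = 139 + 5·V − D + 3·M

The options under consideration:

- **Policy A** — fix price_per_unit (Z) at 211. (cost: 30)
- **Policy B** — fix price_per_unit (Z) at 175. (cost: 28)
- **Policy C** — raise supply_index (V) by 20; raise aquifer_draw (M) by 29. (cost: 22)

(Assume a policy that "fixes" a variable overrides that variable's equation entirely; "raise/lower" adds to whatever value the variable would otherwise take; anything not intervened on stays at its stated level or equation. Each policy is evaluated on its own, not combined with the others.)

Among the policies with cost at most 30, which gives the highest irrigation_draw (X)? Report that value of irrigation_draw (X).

Policy A (Z := 211):
  V = 36
  D = 52
  C = 88 + 36 − 4·52 = -84
  Z = 211
  X = 200 − 3·36 − 4·(-84) + 5·211 = 1483
Policy B (Z := 175):
  V = 36
  D = 52
  C = 88 + 36 − 4·52 = -84
  Z = 175
  X = 200 − 3·36 − 4·(-84) + 5·175 = 1303
Policy C (V + 20, M + 29):
  V = 36 + 20 = 56
  D = 52
  C = 88 + 56 − 4·52 = -64
  Z = 120 − 5·56 + 4·(-64) = -416
  X = 200 − 3·56 − 4·(-64) + 5·(-416) = -1792
Comparing — Policy A: X=1483, Policy B: X=1303, Policy C: X=-1792. Highest is 1483 (Policy A).

1483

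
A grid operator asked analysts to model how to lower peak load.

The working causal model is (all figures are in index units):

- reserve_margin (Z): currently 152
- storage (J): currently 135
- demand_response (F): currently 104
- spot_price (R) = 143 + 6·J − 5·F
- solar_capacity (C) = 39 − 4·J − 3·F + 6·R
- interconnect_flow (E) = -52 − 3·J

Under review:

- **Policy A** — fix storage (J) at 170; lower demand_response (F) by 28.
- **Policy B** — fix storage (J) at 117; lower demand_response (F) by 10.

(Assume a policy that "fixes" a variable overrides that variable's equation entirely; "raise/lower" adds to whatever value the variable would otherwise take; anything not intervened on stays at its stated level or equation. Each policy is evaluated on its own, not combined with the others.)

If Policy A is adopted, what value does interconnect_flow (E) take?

-562

Policy A (J := 170, F − 28):
  J = 170
  E = -52 − 3·170 = -562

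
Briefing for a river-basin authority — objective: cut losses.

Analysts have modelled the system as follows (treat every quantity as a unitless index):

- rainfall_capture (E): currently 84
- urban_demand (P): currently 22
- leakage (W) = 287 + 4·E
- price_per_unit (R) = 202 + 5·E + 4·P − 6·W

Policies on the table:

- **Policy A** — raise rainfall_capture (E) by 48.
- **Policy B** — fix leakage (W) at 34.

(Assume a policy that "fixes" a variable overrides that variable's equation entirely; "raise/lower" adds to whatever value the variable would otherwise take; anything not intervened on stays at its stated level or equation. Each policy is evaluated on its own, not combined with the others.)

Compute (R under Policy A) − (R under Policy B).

Policy A (E + 48):
  E = 84 + 48 = 132
  P = 22
  W = 287 + 4·132 = 815
  R = 202 + 5·132 + 4·22 − 6·815 = -3940
Policy B (W := 34):
  E = 84
  P = 22
  W = 34
  R = 202 + 5·84 + 4·22 − 6·34 = 506
R: -3940 − 506 = -4446

-4446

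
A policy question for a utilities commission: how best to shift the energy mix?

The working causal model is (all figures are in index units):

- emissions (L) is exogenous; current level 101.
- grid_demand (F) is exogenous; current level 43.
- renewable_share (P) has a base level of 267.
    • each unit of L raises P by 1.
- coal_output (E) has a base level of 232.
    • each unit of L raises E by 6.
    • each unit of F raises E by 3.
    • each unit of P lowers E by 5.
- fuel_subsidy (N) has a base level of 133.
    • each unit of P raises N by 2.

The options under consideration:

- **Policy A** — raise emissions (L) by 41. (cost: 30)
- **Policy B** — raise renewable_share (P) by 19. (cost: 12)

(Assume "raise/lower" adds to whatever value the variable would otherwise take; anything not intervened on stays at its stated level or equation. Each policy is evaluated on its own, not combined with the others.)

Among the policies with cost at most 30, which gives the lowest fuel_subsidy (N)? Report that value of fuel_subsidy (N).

907

Policy A (L + 41):
  L = 101 + 41 = 142
  P = 267 + 142 = 409
  N = 133 + 2·409 = 951
Policy B (P + 19):
  L = 101
  P = 267 + 101 (+19 from intervention) = 387
  N = 133 + 2·387 = 907
Comparing — Policy A: N=951, Policy B: N=907. Lowest is 907 (Policy B).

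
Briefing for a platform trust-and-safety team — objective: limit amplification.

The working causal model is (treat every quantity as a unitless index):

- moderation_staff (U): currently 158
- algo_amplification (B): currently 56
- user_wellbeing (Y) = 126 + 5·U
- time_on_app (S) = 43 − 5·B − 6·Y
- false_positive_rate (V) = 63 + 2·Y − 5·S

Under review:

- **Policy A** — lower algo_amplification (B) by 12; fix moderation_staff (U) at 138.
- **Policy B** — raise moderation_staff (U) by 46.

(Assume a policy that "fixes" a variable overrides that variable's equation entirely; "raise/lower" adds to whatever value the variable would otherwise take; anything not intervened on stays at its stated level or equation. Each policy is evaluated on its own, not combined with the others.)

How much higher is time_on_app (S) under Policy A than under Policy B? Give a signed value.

Policy A (B − 12, U := 138):
  U = 138
  B = 56 − 12 = 44
  Y = 126 + 5·138 = 816
  S = 43 − 5·44 − 6·816 = -5073
Policy B (U + 46):
  U = 158 + 46 = 204
  B = 56
  Y = 126 + 5·204 = 1146
  S = 43 − 5·56 − 6·1146 = -7113
S: -5073 − (-7113) = 2040

2040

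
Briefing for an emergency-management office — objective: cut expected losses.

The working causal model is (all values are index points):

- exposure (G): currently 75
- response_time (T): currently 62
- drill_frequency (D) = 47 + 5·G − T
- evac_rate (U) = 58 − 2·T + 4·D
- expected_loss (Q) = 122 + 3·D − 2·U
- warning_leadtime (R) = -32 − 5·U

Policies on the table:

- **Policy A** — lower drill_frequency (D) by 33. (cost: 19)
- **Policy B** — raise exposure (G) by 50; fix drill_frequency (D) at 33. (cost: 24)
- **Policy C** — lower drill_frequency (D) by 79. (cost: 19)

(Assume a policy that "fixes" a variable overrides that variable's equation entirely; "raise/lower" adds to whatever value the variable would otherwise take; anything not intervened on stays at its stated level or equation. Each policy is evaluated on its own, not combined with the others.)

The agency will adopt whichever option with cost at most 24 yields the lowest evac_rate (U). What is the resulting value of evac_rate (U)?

Policy A (D − 33):
  G = 75
  T = 62
  D = 47 + 5·75 − 62 (−33 from intervention) = 327
  U = 58 − 2·62 + 4·327 = 1242
Policy B (G + 50, D := 33):
  G = 75 + 50 = 125
  T = 62
  D = 33
  U = 58 − 2·62 + 4·33 = 66
Policy C (D − 79):
  G = 75
  T = 62
  D = 47 + 5·75 − 62 (−79 from intervention) = 281
  U = 58 − 2·62 + 4·281 = 1058
Comparing — Policy A: U=1242, Policy B: U=66, Policy C: U=1058. Lowest is 66 (Policy B).

66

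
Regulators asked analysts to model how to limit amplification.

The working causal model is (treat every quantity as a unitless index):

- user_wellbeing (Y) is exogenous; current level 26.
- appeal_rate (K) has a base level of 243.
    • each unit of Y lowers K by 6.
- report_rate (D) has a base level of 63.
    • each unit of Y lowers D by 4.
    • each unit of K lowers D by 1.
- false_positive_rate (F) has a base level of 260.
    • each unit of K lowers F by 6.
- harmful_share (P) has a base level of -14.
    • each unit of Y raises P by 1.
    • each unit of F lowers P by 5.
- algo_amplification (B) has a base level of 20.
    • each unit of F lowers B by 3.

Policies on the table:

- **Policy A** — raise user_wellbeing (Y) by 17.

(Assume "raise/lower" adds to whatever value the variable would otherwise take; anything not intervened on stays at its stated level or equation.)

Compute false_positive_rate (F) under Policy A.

350

Policy A (Y + 17):
  Y = 26 + 17 = 43
  K = 243 − 6·43 = -15
  F = 260 − 6·(-15) = 350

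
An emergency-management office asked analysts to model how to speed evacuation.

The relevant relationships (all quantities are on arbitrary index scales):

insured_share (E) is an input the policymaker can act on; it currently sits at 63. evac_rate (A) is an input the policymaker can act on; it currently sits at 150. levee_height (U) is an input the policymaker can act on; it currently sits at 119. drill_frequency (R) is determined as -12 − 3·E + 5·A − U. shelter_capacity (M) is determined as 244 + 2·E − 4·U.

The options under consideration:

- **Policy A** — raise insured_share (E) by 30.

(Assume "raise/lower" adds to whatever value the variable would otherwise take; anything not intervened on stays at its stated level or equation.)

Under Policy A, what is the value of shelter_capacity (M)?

-46

Policy A (E + 30):
  E = 63 + 30 = 93
  U = 119
  M = 244 + 2·93 − 4·119 = -46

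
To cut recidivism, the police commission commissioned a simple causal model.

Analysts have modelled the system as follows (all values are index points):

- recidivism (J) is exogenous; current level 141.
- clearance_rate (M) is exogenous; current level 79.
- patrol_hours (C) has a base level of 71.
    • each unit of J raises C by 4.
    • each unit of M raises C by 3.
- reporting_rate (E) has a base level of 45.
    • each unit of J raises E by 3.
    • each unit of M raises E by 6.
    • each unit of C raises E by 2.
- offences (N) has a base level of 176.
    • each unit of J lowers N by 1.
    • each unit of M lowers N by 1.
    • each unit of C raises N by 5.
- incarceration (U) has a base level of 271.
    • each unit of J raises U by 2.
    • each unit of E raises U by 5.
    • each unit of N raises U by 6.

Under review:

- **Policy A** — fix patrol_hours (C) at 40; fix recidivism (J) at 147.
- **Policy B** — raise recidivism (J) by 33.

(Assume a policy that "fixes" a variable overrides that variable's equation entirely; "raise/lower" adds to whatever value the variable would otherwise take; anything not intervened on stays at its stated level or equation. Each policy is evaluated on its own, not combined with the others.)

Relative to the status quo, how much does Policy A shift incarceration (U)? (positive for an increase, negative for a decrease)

-33214

Baseline:
  J = 141
  M = 79
  C = 71 + 4·141 + 3·79 = 872
  E = 45 + 3·141 + 6·79 + 2·872 = 2686
  N = 176 − 141 − 79 + 5·872 = 4316
  U = 271 + 2·141 + 5·2686 + 6·4316 = 39879
Policy A (C := 40, J := 147):
  J = 147
  M = 79
  C = 40
  E = 45 + 3·147 + 6·79 + 2·40 = 1040
  N = 176 − 147 − 79 + 5·40 = 150
  U = 271 + 2·147 + 5·1040 + 6·150 = 6665
Change in U: 6665 − 39879 = -33214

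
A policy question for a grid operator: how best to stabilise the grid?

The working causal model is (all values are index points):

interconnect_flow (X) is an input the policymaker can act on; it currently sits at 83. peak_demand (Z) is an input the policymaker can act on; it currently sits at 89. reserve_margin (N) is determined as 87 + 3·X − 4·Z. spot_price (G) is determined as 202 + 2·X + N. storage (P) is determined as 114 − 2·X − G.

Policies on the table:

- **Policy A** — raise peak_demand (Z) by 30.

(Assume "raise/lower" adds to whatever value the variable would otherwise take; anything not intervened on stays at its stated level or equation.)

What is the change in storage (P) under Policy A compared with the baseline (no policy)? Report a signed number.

120

Baseline:
  X = 83
  Z = 89
  N = 87 + 3·83 − 4·89 = -20
  G = 202 + 2·83 + (-20) = 348
  P = 114 − 2·83 − 348 = -400
Policy A (Z + 30):
  X = 83
  Z = 89 + 30 = 119
  N = 87 + 3·83 − 4·119 = -140
  G = 202 + 2·83 + (-140) = 228
  P = 114 − 2·83 − 228 = -280
Change in P: -280 − (-400) = 120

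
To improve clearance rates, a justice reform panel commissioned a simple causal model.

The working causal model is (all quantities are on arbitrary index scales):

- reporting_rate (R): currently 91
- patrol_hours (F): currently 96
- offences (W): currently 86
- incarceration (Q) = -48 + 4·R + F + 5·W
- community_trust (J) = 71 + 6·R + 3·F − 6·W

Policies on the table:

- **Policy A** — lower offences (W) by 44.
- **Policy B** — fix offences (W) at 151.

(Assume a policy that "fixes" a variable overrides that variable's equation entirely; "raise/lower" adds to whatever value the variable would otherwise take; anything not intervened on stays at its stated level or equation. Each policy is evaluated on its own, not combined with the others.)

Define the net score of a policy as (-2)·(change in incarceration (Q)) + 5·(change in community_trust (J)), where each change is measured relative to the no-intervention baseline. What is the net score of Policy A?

1760

Baseline:
  R = 91
  F = 96
  W = 86
  Q = -48 + 4·91 + 96 + 5·86 = 842
  J = 71 + 6·91 + 3·96 − 6·86 = 389
Policy A (W − 44):
  R = 91
  F = 96
  W = 86 − 44 = 42
  Q = -48 + 4·91 + 96 + 5·42 = 622
  J = 71 + 6·91 + 3·96 − 6·42 = 653
ΔQ = 622 − 842 = -220; ΔJ = 653 − 389 = 264
Score = (-2)·(-220) + 5·264 = 1760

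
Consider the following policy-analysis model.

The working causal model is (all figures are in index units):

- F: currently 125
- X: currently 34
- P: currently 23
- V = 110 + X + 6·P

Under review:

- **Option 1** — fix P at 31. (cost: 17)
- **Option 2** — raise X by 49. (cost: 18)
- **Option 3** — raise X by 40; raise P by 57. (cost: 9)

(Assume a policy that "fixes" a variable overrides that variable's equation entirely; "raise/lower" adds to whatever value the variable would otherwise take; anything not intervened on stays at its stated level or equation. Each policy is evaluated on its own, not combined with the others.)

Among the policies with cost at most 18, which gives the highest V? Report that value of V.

Option 1 (P := 31):
  X = 34
  P = 31
  V = 110 + 34 + 6·31 = 330
Option 2 (X + 49):
  X = 34 + 49 = 83
  P = 23
  V = 110 + 83 + 6·23 = 331
Option 3 (X + 40, P + 57):
  X = 34 + 40 = 74
  P = 23 + 57 = 80
  V = 110 + 74 + 6·80 = 664
Comparing — Option 1: V=330, Option 2: V=331, Option 3: V=664. Highest is 664 (Option 3).

664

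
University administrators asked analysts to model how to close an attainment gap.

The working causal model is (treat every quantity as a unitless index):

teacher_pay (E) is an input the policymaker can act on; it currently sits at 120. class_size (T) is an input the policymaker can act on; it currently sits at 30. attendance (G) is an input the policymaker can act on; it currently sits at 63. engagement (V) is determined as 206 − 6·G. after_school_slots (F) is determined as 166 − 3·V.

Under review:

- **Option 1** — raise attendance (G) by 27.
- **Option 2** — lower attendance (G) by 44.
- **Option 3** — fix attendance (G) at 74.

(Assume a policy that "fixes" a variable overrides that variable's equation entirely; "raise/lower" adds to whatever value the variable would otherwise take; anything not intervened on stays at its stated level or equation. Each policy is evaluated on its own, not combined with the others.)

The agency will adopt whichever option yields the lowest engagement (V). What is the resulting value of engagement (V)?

Option 1 (G + 27):
  G = 63 + 27 = 90
  V = 206 − 6·90 = -334
Option 2 (G − 44):
  G = 63 − 44 = 19
  V = 206 − 6·19 = 92
Option 3 (G := 74):
  G = 74
  V = 206 − 6·74 = -238
Comparing — Option 1: V=-334, Option 2: V=92, Option 3: V=-238. Lowest is -334 (Option 1).

-334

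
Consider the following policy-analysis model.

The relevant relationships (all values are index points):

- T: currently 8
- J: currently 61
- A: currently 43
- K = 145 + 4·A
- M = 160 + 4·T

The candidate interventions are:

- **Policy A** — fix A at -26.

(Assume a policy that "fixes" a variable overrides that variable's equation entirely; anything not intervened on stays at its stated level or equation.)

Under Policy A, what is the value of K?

41

Policy A (A := -26):
  A = -26
  K = 145 + 4·(-26) = 41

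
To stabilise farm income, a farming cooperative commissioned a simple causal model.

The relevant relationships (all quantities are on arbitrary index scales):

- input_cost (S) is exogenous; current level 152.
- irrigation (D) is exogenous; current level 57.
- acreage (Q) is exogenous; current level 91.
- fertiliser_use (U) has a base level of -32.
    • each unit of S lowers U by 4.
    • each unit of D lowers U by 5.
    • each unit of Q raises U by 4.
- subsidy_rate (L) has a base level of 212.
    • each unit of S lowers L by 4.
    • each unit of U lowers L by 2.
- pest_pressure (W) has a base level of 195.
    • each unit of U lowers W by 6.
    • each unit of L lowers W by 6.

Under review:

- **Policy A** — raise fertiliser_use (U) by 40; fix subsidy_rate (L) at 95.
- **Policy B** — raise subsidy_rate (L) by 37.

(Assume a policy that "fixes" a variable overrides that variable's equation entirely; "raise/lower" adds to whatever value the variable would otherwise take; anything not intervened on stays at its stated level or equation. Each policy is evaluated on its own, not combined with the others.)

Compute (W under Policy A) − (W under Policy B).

Policy A (U + 40, L := 95):
  S = 152
  D = 57
  Q = 91
  U = -32 − 4·152 − 5·57 + 4·91 (+40 from intervention) = -521
  L = 95
  W = 195 − 6·(-521) − 6·95 = 2751
Policy B (L + 37):
  S = 152
  D = 57
  Q = 91
  U = -32 − 4·152 − 5·57 + 4·91 = -561
  L = 212 − 4·152 − 2·(-561) (+37 from intervention) = 763
  W = 195 − 6·(-561) − 6·763 = -1017
W: 2751 − (-1017) = 3768

3768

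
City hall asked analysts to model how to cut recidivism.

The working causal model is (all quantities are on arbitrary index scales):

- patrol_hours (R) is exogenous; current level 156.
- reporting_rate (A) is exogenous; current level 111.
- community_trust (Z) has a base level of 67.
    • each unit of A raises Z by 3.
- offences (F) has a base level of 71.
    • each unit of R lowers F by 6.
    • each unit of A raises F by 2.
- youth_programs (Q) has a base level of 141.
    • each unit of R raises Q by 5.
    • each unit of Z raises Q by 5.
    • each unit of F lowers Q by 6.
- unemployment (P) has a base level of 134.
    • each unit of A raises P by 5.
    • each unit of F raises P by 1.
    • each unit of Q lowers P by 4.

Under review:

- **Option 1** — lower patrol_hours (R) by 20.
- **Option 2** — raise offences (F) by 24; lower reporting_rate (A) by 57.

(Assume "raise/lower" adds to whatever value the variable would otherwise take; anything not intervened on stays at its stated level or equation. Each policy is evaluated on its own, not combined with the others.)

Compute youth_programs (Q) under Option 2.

Option 2 (F + 24, A − 57):
  R = 156
  A = 111 − 57 = 54
  Z = 67 + 3·54 = 229
  F = 71 − 6·156 + 2·54 (+24 from intervention) = -733
  Q = 141 + 5·156 + 5·229 − 6·(-733) = 6464

6464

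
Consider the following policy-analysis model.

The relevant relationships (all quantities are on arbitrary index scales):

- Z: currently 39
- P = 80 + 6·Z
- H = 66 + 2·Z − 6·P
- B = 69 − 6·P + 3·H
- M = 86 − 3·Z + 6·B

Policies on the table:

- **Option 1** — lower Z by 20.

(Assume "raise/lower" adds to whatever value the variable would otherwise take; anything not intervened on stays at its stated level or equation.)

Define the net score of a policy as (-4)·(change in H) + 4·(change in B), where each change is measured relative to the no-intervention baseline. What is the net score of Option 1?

Baseline:
  Z = 39
  P = 80 + 6·39 = 314
  H = 66 + 2·39 − 6·314 = -1740
  B = 69 − 6·314 + 3·(-1740) = -7035
Option 1 (Z − 20):
  Z = 39 − 20 = 19
  P = 80 + 6·19 = 194
  H = 66 + 2·19 − 6·194 = -1060
  B = 69 − 6·194 + 3·(-1060) = -4275
ΔH = -1060 − (-1740) = 680; ΔB = -4275 − (-7035) = 2760
Score = (-4)·680 + 4·2760 = 8320

8320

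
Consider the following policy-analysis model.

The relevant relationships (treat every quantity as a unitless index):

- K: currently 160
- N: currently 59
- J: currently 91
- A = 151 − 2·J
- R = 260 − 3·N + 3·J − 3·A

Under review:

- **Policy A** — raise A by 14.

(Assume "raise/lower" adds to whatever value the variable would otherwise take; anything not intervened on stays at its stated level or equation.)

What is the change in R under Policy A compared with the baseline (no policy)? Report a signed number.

-42

Baseline:
  N = 59
  J = 91
  A = 151 − 2·91 = -31
  R = 260 − 3·59 + 3·91 − 3·(-31) = 449
Policy A (A + 14):
  N = 59
  J = 91
  A = 151 − 2·91 (+14 from intervention) = -17
  R = 260 − 3·59 + 3·91 − 3·(-17) = 407
Change in R: 407 − 449 = -42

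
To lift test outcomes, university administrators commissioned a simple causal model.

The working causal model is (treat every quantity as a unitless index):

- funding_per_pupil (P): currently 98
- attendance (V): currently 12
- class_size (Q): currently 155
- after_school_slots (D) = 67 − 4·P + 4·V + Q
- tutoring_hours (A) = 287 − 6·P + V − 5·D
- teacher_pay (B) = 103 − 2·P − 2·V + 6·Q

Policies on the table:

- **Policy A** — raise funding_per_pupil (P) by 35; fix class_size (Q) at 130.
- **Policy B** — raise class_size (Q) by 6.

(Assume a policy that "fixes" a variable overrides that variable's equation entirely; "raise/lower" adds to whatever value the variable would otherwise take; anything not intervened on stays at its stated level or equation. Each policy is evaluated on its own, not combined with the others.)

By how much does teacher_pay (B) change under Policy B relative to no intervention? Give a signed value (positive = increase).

Baseline:
  P = 98
  V = 12
  Q = 155
  B = 103 − 2·98 − 2·12 + 6·155 = 813
Policy B (Q + 6):
  P = 98
  V = 12
  Q = 155 + 6 = 161
  B = 103 − 2·98 − 2·12 + 6·161 = 849
Change in B: 849 − 813 = 36

36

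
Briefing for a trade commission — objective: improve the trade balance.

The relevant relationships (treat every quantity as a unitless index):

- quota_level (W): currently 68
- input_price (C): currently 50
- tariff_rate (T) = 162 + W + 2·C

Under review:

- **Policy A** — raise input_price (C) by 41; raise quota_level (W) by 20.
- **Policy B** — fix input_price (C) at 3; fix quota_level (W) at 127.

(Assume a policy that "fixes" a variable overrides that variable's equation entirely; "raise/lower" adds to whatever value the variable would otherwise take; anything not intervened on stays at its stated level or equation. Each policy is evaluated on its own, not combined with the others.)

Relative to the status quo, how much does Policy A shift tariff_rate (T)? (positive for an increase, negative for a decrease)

Baseline:
  W = 68
  C = 50
  T = 162 + 68 + 2·50 = 330
Policy A (C + 41, W + 20):
  W = 68 + 20 = 88
  C = 50 + 41 = 91
  T = 162 + 88 + 2·91 = 432
Change in T: 432 − 330 = 102

102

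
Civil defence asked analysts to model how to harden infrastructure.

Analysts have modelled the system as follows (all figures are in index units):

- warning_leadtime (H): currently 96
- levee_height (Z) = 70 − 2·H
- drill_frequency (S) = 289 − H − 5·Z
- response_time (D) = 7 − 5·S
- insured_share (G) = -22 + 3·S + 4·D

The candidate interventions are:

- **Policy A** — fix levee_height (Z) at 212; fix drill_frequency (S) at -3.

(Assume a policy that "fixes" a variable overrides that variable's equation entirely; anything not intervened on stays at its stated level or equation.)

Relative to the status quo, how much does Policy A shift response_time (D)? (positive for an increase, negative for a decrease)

4030

Baseline:
  H = 96
  Z = 70 − 2·96 = -122
  S = 289 − 96 − 5·(-122) = 803
  D = 7 − 5·803 = -4008
Policy A (Z := 212, S := -3):
  H = 96
  Z = 212
  S = -3
  D = 7 − 5·(-3) = 22
Change in D: 22 − (-4008) = 4030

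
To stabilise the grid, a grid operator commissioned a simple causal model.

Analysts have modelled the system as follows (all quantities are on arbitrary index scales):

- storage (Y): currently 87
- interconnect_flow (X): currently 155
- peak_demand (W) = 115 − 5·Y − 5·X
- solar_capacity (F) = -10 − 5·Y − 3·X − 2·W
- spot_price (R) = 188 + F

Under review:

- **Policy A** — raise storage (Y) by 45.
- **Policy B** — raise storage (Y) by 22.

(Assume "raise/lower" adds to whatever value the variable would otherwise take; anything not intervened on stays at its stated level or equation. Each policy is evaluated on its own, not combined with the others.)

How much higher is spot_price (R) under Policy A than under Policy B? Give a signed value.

115

Policy A (Y + 45):
  Y = 87 + 45 = 132
  X = 155
  W = 115 − 5·132 − 5·155 = -1320
  F = -10 − 5·132 − 3·155 − 2·(-1320) = 1505
  R = 188 + 1505 = 1693
Policy B (Y + 22):
  Y = 87 + 22 = 109
  X = 155
  W = 115 − 5·109 − 5·155 = -1205
  F = -10 − 5·109 − 3·155 − 2·(-1205) = 1390
  R = 188 + 1390 = 1578
R: 1693 − 1578 = 115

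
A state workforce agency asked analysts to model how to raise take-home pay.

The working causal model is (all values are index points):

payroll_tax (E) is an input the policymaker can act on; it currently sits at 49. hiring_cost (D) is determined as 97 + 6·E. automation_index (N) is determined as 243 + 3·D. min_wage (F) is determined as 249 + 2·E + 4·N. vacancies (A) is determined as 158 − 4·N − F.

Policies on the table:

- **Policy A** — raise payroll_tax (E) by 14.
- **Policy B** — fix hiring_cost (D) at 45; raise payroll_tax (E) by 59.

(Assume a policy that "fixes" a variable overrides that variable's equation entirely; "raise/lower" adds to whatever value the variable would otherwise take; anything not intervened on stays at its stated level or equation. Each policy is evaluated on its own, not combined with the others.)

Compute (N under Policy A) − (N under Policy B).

1290

Policy A (E + 14):
  E = 49 + 14 = 63
  D = 97 + 6·63 = 475
  N = 243 + 3·475 = 1668
Policy B (D := 45, E + 59):
  E = 49 + 59 = 108
  D = 45
  N = 243 + 3·45 = 378
N: 1668 − 378 = 1290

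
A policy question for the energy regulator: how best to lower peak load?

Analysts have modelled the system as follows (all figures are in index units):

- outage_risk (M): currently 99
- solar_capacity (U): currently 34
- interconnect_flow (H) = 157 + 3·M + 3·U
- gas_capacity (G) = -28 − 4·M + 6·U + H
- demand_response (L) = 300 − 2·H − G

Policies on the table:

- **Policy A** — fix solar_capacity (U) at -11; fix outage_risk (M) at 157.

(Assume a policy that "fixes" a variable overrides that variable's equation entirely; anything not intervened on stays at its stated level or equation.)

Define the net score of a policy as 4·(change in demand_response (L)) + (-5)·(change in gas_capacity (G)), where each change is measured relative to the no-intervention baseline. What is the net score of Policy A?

Baseline:
  M = 99
  U = 34
  H = 157 + 3·99 + 3·34 = 556
  G = -28 − 4·99 + 6·34 + 556 = 336
  L = 300 − 2·556 − 336 = -1148
Policy A (U := -11, M := 157):
  M = 157
  U = -11
  H = 157 + 3·157 + 3·(-11) = 595
  G = -28 − 4·157 + 6·(-11) + 595 = -127
  L = 300 − 2·595 − (-127) = -763
ΔL = -763 − (-1148) = 385; ΔG = -127 − 336 = -463
Score = 4·385 + (-5)·(-463) = 3855

3855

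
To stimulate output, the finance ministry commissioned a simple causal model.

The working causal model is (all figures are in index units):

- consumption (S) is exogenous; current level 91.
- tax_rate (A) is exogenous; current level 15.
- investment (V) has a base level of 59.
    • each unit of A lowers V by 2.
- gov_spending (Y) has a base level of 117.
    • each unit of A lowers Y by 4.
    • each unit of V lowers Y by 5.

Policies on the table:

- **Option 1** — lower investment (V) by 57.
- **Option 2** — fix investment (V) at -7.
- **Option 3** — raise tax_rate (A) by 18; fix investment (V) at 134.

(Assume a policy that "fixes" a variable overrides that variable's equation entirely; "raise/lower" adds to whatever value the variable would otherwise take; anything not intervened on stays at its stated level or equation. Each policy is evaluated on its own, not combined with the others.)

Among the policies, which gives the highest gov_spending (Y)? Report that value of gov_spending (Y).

Option 1 (V − 57):
  A = 15
  V = 59 − 2·15 (−57 from intervention) = -28
  Y = 117 − 4·15 − 5·(-28) = 197
Option 2 (V := -7):
  A = 15
  V = -7
  Y = 117 − 4·15 − 5·(-7) = 92
Option 3 (A + 18, V := 134):
  A = 15 + 18 = 33
  V = 134
  Y = 117 − 4·33 − 5·134 = -685
Comparing — Option 1: Y=197, Option 2: Y=92, Option 3: Y=-685. Highest is 197 (Option 1).

197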